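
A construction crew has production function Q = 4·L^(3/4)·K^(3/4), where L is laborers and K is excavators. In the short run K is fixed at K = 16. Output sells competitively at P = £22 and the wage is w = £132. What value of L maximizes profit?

L* = 256

With K = 16, MP_L = (3/4)·4·L^(-1/4)·16^(3/4) = 24·L^(-1/4).
Profit maximization for a price taker requires P·MP_L = w: 22·24·L^(-1/4) = 132.
So L^(-1/4) = 0.25, which gives L = 256.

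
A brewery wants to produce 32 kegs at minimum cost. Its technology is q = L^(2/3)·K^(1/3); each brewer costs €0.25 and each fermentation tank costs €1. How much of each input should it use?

Cost minimization requires the marginal rate of technical substitution to equal the input-price ratio: MP_L/MP_K = w/r.
Here MP_L/MP_K = (2/3)·(K/L)/(1/3) = 2·(K/L). Setting this equal to 0.25/1 = 0.25 gives K = 0.125L.
Substituting into q = 32: L^(2/3)·(0.125L)^(1/3) = 32.
Solving, L = 64 and K = 8.

L* = 64, K* = 8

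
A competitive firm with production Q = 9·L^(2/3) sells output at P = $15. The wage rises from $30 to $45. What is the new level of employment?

L* = 8

From P·MP_L = w with MP_L = 6·L^(-1/3), the labor demand is L(w) = (90/w)^(3).
At w = 30: L = 27. At w = 45: L = 8.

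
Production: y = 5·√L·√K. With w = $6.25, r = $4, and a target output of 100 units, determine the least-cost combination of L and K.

Cost minimization requires the marginal rate of technical substitution to equal the input-price ratio: MP_L/MP_K = w/r.
Here MP_L/MP_K = (1/2)·(K/L)/(1/2) = (K/L). Setting this equal to 6.25/4 = 1.5625 gives K = 1.5625L.
Substituting into y = 100: 5·L^(1/2)·(1.5625L)^(1/2) = 100.
Solving, L = 16 and K = 25.

L* = 16, K* = 25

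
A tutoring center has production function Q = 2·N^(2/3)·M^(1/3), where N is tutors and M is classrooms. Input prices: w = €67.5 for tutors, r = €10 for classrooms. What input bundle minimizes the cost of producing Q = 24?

Cost minimization requires the marginal rate of technical substitution to equal the input-price ratio: MP_N/MP_M = w/r.
Here MP_N/MP_M = (2/3)·(M/N)/(1/3) = 2·(M/N). Setting this equal to 67.5/10 = 6.75 gives M = 3.375N.
Substituting into Q = 24: 2·N^(2/3)·(3.375N)^(1/3) = 24.
Solving, N = 8 and M = 27.

N* = 8, M* = 27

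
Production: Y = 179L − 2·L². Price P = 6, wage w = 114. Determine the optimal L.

The marginal product of L is MP_L = 179 − 4L.
A price-taking firm hires until the value of the marginal product equals the wage: P·MP_L = w, so 6·(179 − 4L) = 114.
Then 179 − 4L = 19, giving L = 40.

L* = 40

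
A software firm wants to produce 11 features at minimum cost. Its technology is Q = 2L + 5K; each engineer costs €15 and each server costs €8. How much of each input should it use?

The inputs are perfect substitutes, so the firm uses whichever has the lower cost per unit of output.
Cost per unit of output via L is w/2 = 7.5; via K it is r/5 = 1.6. K is cheaper.
Producing Q = 11 with K alone: L = 0, K = 2.2.

L* = 0, K* = 2.2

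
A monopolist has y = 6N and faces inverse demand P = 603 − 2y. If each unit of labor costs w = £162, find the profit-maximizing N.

N* = 24

Marginal revenue from the inverse demand is MR = 603 − 4y.
The marginal product is MP_N = 6.
A monopolist hires until marginal revenue product equals the wage: MR·MP_N = w.
(603 − 24N)·6 = 162, so N = 24.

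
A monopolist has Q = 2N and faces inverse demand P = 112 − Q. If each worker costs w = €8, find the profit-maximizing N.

Marginal revenue from the inverse demand is MR = 112 − 2Q.
The marginal product is MP_N = 2.
A monopolist hires until marginal revenue product equals the wage: MR·MP_N = w.
(112 − 4N)·2 = 8, so N = 27.

N* = 27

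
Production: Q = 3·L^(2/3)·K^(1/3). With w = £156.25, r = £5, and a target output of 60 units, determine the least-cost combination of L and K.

Cost minimization requires the marginal rate of technical substitution to equal the input-price ratio: MP_L/MP_K = w/r.
Here MP_L/MP_K = (2/3)·(K/L)/(1/3) = 2·(K/L). Setting this equal to 156.25/5 = 31.25 gives K = 15.625L.
Substituting into Q = 60: 3·L^(2/3)·(15.625L)^(1/3) = 60.
Solving, L = 8 and K = 125.

L* = 8, K* = 125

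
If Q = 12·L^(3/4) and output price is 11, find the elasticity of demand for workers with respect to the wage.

MP_L = (3/4)·12·L^(-1/4), so P·MP_L = w gives 99·L^(-1/4) = w.
Solving, L(w) = (99/w)^(4). This is a constant-elasticity form: L ∝ w^(−4), so ε = −4.

ε = -4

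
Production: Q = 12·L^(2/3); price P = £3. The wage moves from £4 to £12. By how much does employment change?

From P·MP_L = w with MP_L = 8·L^(-1/3), the labor demand is L(w) = (24/w)^(3).
At w = 4: L = 216. At w = 12: L = 8.
ΔL = 8 − 216 = -208.

ΔL = -208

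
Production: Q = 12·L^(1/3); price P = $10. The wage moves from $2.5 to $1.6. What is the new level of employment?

L* = 125

From P·MP_L = w with MP_L = 4·L^(-2/3), the labor demand is L(w) = (40/w)^(3/2).
At w = 2.5: L = 64. At w = 1.6: L = 125.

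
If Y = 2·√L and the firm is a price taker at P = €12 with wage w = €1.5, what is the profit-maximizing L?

L* = 64

MP_L = (1/2)·2·L^(-1/2) = L^(-1/2).
Profit maximization for a price taker requires P·MP_L = w: 12·L^(-1/2) = 1.5.
So L^(-1/2) = 0.125, which gives L = 64.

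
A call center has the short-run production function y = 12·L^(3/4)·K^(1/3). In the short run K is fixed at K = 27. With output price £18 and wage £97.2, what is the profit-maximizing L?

With K = 27, MP_L = (3/4)·12·L^(-1/4)·27^(1/3) = 27·L^(-1/4).
Profit maximization for a price taker requires P·MP_L = w: 18·27·L^(-1/4) = 97.2.
So L^(-1/4) = 0.2, which gives L = 625.

L* = 625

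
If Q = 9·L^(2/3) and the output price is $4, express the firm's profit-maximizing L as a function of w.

MP_L = (2/3)·9·L^(-1/3) = 6·L^(-1/3).
Setting P·MP_L = w: 24·L^(-1/3) = w.
Solving for L: L^(-1/3) = w/24, so L = (24/w)^(3).

L(w) = 13824/w³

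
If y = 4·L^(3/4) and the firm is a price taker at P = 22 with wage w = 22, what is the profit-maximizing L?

L* = 81

MP_L = (3/4)·4·L^(-1/4) = 3·L^(-1/4).
Profit maximization for a price taker requires P·MP_L = w: 22·3·L^(-1/4) = 22.
So L^(-1/4) = 1/3, which gives L = 81.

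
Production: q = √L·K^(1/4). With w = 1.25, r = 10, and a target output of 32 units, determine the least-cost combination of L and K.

L* = 256, K* = 16

Cost minimization requires the marginal rate of technical substitution to equal the input-price ratio: MP_L/MP_K = w/r.
Here MP_L/MP_K = (1/2)·(K/L)/(1/4) = 2·(K/L). Setting this equal to 1.25/10 = 0.125 gives K = 0.0625L.
Substituting into q = 32: L^(1/2)·(0.0625L)^(1/4) = 32.
Solving, L = 256 and K = 16.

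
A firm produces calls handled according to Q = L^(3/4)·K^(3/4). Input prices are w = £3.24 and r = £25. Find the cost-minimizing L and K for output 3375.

Cost minimization requires the marginal rate of technical substitution to equal the input-price ratio: MP_L/MP_K = w/r.
Here MP_L/MP_K = (3/4)·(K/L)/(3/4) = (K/L). Setting this equal to 3.24/25 = 0.1296 gives K = 0.1296L.
Substituting into Q = 3375: L^(3/4)·(0.1296L)^(3/4) = 3375.
Solving, L = 625 and K = 81.

L* = 625, K* = 81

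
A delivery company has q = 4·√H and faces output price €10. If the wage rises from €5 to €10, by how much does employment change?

From P·MP_H = w with MP_H = 2·H^(-1/2), the labor demand is H(w) = (20/w)^(2).
At w = 5: H = 16. At w = 10: H = 4.
ΔH = 4 − 16 = -12.

ΔH = -12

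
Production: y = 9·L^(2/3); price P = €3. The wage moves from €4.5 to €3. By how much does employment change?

From P·MP_L = w with MP_L = 6·L^(-1/3), the labor demand is L(w) = (18/w)^(3).
At w = 4.5: L = 64. At w = 3: L = 216.
ΔL = 216 − 64 = 152.

ΔL = 152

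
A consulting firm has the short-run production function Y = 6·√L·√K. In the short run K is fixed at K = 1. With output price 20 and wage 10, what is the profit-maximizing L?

L* = 36

With K = 1, MP_L = (1/2)·6·L^(-1/2)·1^(1/2) = 3·L^(-1/2).
Profit maximization for a price taker requires P·MP_L = w: 20·3·L^(-1/2) = 10.
So L^(-1/2) = 1/6, which gives L = 36.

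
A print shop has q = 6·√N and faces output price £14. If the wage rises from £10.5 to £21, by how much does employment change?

From P·MP_N = w with MP_N = 3·N^(-1/2), the labor demand is N(w) = (42/w)^(2).
At w = 10.5: N = 16. At w = 21: N = 4.
ΔN = 4 − 16 = -12.

ΔN = -12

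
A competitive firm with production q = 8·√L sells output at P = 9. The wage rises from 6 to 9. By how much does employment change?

From P·MP_L = w with MP_L = 4·L^(-1/2), the labor demand is L(w) = (36/w)^(2).
At w = 6: L = 36. At w = 9: L = 16.
ΔL = 16 − 36 = -20.

ΔL = -20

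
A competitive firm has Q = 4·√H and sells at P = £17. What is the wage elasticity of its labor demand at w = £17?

MP_H = (1/2)·4·H^(-1/2), so P·MP_H = w gives 34·H^(-1/2) = w.
Solving, H(w) = (34/w)^(2). This is a constant-elasticity form: H ∝ w^(−2), so ε = −2.

ε = -2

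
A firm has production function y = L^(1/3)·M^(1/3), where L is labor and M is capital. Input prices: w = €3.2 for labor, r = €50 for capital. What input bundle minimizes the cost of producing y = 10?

L* = 125, M* = 8

Cost minimization requires the marginal rate of technical substitution to equal the input-price ratio: MP_L/MP_M = w/r.
Here MP_L/MP_M = (1/3)·(M/L)/(1/3) = (M/L). Setting this equal to 3.2/50 = 0.064 gives M = 0.064L.
Substituting into y = 10: L^(1/3)·(0.064L)^(1/3) = 10.
Solving, L = 125 and M = 8.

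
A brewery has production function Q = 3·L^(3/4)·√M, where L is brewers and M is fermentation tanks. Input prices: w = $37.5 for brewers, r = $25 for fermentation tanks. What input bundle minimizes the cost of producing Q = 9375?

Cost minimization requires the marginal rate of technical substitution to equal the input-price ratio: MP_L/MP_M = w/r.
Here MP_L/MP_M = (3/4)·(M/L)/(1/2) = 1.5·(M/L). Setting this equal to 37.5/25 = 1.5 gives M = L.
Substituting into Q = 9375: 3·L^(3/4)·(L)^(1/2) = 9375.
Solving, L = 625 and M = 625.

L* = 625, M* = 625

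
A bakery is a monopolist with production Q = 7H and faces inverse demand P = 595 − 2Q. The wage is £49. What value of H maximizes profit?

Marginal revenue from the inverse demand is MR = 595 − 4Q.
The marginal product is MP_H = 7.
A monopolist hires until marginal revenue product equals the wage: MR·MP_H = w.
(595 − 28H)·7 = 49, so H = 21.

H* = 21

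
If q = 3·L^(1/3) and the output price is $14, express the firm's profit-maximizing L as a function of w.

MP_L = (1/3)·3·L^(-2/3) = L^(-2/3).
Setting P·MP_L = w: 14·L^(-2/3) = w.
Solving for L: L^(-2/3) = w/14, so L = (14/w)^(3/2).

L(w) = (14/w)^(3/2)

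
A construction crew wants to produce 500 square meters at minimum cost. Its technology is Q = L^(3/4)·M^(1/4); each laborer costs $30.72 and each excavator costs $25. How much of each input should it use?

Cost minimization requires the marginal rate of technical substitution to equal the input-price ratio: MP_L/MP_M = w/r.
Here MP_L/MP_M = (3/4)·(M/L)/(1/4) = 3·(M/L). Setting this equal to 30.72/25 = 1.2288 gives M = 0.4096L.
Substituting into Q = 500: L^(3/4)·(0.4096L)^(1/4) = 500.
Solving, L = 625 and M = 256.

L* = 625, M* = 256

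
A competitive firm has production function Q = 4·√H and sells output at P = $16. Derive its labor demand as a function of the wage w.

H(w) = 1024/w²

MP_H = (1/2)·4·H^(-1/2) = 2·H^(-1/2).
Setting P·MP_H = w: 32·H^(-1/2) = w.
Solving for H: H^(-1/2) = w/32, so H = (32/w)^(2).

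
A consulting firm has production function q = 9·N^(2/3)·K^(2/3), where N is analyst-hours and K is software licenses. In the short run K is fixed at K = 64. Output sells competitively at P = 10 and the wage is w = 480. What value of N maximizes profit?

N* = 8

With K = 64, MP_N = (2/3)·9·N^(-1/3)·64^(2/3) = 96·N^(-1/3).
Profit maximization for a price taker requires P·MP_N = w: 10·96·N^(-1/3) = 480.
So N^(-1/3) = 0.5, which gives N = 8.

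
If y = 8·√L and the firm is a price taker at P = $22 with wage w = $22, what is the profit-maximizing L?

MP_L = (1/2)·8·L^(-1/2) = 4·L^(-1/2).
Profit maximization for a price taker requires P·MP_L = w: 22·4·L^(-1/2) = 22.
So L^(-1/2) = 0.25, which gives L = 16.

L* = 16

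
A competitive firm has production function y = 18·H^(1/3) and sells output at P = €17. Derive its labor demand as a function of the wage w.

MP_H = (1/3)·18·H^(-2/3) = 6·H^(-2/3).
Setting P·MP_H = w: 102·H^(-2/3) = w.
Solving for H: H^(-2/3) = w/102, so H = (102/w)^(3/2).

H(w) = (102/w)^(3/2)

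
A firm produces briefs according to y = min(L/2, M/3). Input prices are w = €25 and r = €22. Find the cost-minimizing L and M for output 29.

L* = 58, M* = 87

With a fixed-proportions technology, the cost-minimizing bundle uses no slack in either input: L/2 = M/3 = y.
So L = 2·29 = 58 and M = 3·29 = 87.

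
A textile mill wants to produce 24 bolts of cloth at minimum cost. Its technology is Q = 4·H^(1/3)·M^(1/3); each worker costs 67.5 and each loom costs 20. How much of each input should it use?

Cost minimization requires the marginal rate of technical substitution to equal the input-price ratio: MP_H/MP_M = w/r.
Here MP_H/MP_M = (1/3)·(M/H)/(1/3) = (M/H). Setting this equal to 67.5/20 = 3.375 gives M = 3.375H.
Substituting into Q = 24: 4·H^(1/3)·(3.375H)^(1/3) = 24.
Solving, H = 8 and M = 27.

H* = 8, M* = 27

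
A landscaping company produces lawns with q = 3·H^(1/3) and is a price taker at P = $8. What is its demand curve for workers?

H(w) = (8/w)^(3/2)

MP_H = (1/3)·3·H^(-2/3) = H^(-2/3).
Setting P·MP_H = w: 8·H^(-2/3) = w.
Solving for H: H^(-2/3) = w/8, so H = (8/w)^(3/2).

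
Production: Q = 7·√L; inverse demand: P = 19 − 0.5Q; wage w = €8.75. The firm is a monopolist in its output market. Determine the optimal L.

L* = 4

Marginal revenue from the inverse demand is MR = 19 − Q.
The marginal product is MP_L = 3.5·L^(-1/2).
A monopolist hires until marginal revenue product equals the wage: MR·MP_L = w.
At L, Q = 7·√L. Substituting and solving: (19 − 7·√L)·3.5·L^(-1/2) = 8.75 gives L = 4.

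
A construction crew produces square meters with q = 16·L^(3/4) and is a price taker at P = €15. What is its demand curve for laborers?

MP_L = (3/4)·16·L^(-1/4) = 12·L^(-1/4).
Setting P·MP_L = w: 180·L^(-1/4) = w.
Solving for L: L^(-1/4) = w/180, so L = (180/w)^(4).

L(w) = (180/w)^(4)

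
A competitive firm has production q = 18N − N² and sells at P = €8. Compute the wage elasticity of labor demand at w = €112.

ε = -3.5

From P·MP_N = w with MP_N = 18 − 2N, labor demand is N(w) = (18 − w/8)/2.
dN/dw = −1/(16) = -0.0625.
At w = 112, N = 2, so ε = (dN/dw)·(w/N) = (-0.0625)·(112/2) = -3.5.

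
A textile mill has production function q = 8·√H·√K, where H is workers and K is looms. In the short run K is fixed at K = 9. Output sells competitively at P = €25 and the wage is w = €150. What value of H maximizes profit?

H* = 4

With K = 9, MP_H = (1/2)·8·H^(-1/2)·9^(1/2) = 12·H^(-1/2).
Profit maximization for a price taker requires P·MP_H = w: 25·12·H^(-1/2) = 150.
So H^(-1/2) = 0.5, which gives H = 4.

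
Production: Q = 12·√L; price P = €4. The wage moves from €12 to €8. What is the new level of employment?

L* = 9

From P·MP_L = w with MP_L = 6·L^(-1/2), the labor demand is L(w) = (24/w)^(2).
At w = 12: L = 4. At w = 8: L = 9.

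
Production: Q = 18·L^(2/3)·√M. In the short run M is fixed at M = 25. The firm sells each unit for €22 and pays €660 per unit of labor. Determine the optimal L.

With M = 25, MP_L = (2/3)·18·L^(-1/3)·25^(1/2) = 60·L^(-1/3).
Profit maximization for a price taker requires P·MP_L = w: 22·60·L^(-1/3) = 660.
So L^(-1/3) = 0.5, which gives L = 8.

L* = 8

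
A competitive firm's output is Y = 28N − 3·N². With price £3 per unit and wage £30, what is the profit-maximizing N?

N* = 3

The marginal product of N is MP_N = 28 − 6N.
A price-taking firm hires until the value of the marginal product equals the wage: P·MP_N = w, so 3·(28 − 6N) = 30.
Then 28 − 6N = 10, giving N = 3.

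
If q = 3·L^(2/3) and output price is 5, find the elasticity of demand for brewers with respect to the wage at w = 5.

ε = -3

MP_L = (2/3)·3·L^(-1/3), so P·MP_L = w gives 10·L^(-1/3) = w.
Solving, L(w) = (10/w)^(3). This is a constant-elasticity form: L ∝ w^(−3), so ε = −3.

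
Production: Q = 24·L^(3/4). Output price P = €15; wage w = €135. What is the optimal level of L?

MP_L = (3/4)·24·L^(-1/4) = 18·L^(-1/4).
Profit maximization for a price taker requires P·MP_L = w: 15·18·L^(-1/4) = 135.
So L^(-1/4) = 0.5, which gives L = 16.

L* = 16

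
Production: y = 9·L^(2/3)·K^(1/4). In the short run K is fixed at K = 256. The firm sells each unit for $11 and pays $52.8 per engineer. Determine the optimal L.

With K = 256, MP_L = (2/3)·9·L^(-1/3)·256^(1/4) = 24·L^(-1/3).
Profit maximization for a price taker requires P·MP_L = w: 11·24·L^(-1/3) = 52.8.
So L^(-1/3) = 0.2, which gives L = 125.

L* = 125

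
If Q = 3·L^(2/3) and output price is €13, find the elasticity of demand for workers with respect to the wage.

MP_L = (2/3)·3·L^(-1/3), so P·MP_L = w gives 26·L^(-1/3) = w.
Solving, L(w) = (26/w)^(3). This is a constant-elasticity form: L ∝ w^(−3), so ε = −3.

ε = -3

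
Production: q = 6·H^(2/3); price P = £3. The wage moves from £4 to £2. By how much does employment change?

ΔH = 189

From P·MP_H = w with MP_H = 4·H^(-1/3), the labor demand is H(w) = (12/w)^(3).
At w = 4: H = 27. At w = 2: H = 216.
ΔH = 216 − 27 = 189.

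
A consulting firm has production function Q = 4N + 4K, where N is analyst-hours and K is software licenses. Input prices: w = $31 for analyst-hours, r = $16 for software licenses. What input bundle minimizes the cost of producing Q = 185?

N* = 0, K* = 46.25

The inputs are perfect substitutes, so the firm uses whichever has the lower cost per unit of output.
Cost per unit of output via N is w/4 = 7.75; via K it is r/4 = 4. K is cheaper.
Producing Q = 185 with K alone: N = 0, K = 46.25.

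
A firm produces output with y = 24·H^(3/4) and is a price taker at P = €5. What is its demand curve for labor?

H(w) = (90/w)^(4)

MP_H = (3/4)·24·H^(-1/4) = 18·H^(-1/4).
Setting P·MP_H = w: 90·H^(-1/4) = w.
Solving for H: H^(-1/4) = w/90, so H = (90/w)^(4).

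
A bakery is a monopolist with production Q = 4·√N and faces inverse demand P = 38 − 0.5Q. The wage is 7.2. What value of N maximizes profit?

N* = 25

Marginal revenue from the inverse demand is MR = 38 − Q.
The marginal product is MP_N = 2·N^(-1/2).
A monopolist hires until marginal revenue product equals the wage: MR·MP_N = w.
At N, Q = 4·√N. Substituting and solving: (38 − 4·√N)·2·N^(-1/2) = 7.2 gives N = 25.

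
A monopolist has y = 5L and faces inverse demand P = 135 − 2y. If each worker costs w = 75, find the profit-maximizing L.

L* = 6

Marginal revenue from the inverse demand is MR = 135 − 4y.
The marginal product is MP_L = 5.
A monopolist hires until marginal revenue product equals the wage: MR·MP_L = w.
(135 − 20L)·5 = 75, so L = 6.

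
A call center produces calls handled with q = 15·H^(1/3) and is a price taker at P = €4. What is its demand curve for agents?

MP_H = (1/3)·15·H^(-2/3) = 5·H^(-2/3).
Setting P·MP_H = w: 20·H^(-2/3) = w.
Solving for H: H^(-2/3) = w/20, so H = (20/w)^(3/2).

H(w) = (20/w)^(3/2)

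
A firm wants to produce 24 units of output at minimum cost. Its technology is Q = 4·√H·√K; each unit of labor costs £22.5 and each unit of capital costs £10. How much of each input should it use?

Cost minimization requires the marginal rate of technical substitution to equal the input-price ratio: MP_H/MP_K = w/r.
Here MP_H/MP_K = (1/2)·(K/H)/(1/2) = (K/H). Setting this equal to 22.5/10 = 2.25 gives K = 2.25H.
Substituting into Q = 24: 4·H^(1/2)·(2.25H)^(1/2) = 24.
Solving, H = 4 and K = 9.

H* = 4, K* = 9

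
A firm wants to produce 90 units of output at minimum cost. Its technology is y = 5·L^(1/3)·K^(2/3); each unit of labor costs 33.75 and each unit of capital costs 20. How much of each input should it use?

L* = 8, K* = 27

Cost minimization requires the marginal rate of technical substitution to equal the input-price ratio: MP_L/MP_K = w/r.
Here MP_L/MP_K = (1/3)·(K/L)/(2/3) = 0.5·(K/L). Setting this equal to 33.75/20 = 1.6875 gives K = 3.375L.
Substituting into y = 90: 5·L^(1/3)·(3.375L)^(2/3) = 90.
Solving, L = 8 and K = 27.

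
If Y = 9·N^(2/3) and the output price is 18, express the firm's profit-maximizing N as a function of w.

MP_N = (2/3)·9·N^(-1/3) = 6·N^(-1/3).
Setting P·MP_N = w: 108·N^(-1/3) = w.
Solving for N: N^(-1/3) = w/108, so N = (108/w)^(3).

N(w) = 1259712/w³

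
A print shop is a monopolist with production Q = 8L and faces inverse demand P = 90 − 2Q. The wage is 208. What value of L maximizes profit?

L* = 2

Marginal revenue from the inverse demand is MR = 90 − 4Q.
The marginal product is MP_L = 8.
A monopolist hires until marginal revenue product equals the wage: MR·MP_L = w.
(90 − 32L)·8 = 208, so L = 2.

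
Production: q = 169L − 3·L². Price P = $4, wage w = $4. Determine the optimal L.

L* = 28

The marginal product of L is MP_L = 169 − 6L.
A price-taking firm hires until the value of the marginal product equals the wage: P·MP_L = w, so 4·(169 − 6L) = 4.
Then 169 − 6L = 1, giving L = 28.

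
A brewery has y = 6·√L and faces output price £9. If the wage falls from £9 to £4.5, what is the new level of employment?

From P·MP_L = w with MP_L = 3·L^(-1/2), the labor demand is L(w) = (27/w)^(2).
At w = 9: L = 9. At w = 4.5: L = 36.

L* = 36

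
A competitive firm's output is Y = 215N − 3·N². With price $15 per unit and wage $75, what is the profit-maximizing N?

N* = 35

The marginal product of N is MP_N = 215 − 6N.
A price-taking firm hires until the value of the marginal product equals the wage: P·MP_N = w, so 15·(215 − 6N) = 75.
Then 215 − 6N = 5, giving N = 35.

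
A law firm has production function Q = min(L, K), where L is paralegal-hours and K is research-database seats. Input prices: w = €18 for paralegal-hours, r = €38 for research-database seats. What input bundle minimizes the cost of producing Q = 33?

With a fixed-proportions technology, the cost-minimizing bundle uses no slack in either input: L = K = Q.
So L = 33 and K = 33.

L* = 33, K* = 33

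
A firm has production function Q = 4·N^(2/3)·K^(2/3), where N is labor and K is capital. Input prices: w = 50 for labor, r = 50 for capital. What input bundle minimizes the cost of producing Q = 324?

N* = 27, K* = 27

Cost minimization requires the marginal rate of technical substitution to equal the input-price ratio: MP_N/MP_K = w/r.
Here MP_N/MP_K = (2/3)·(K/N)/(2/3) = (K/N). Setting this equal to 50/50 = 1 gives K = N.
Substituting into Q = 324: 4·N^(2/3)·(N)^(2/3) = 324.
Solving, N = 27 and K = 27.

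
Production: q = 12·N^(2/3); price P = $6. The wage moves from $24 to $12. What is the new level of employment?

N* = 64

From P·MP_N = w with MP_N = 8·N^(-1/3), the labor demand is N(w) = (48/w)^(3).
At w = 24: N = 8. At w = 12: N = 64.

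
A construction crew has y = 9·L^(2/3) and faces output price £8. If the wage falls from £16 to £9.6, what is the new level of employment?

From P·MP_L = w with MP_L = 6·L^(-1/3), the labor demand is L(w) = (48/w)^(3).
At w = 16: L = 27. At w = 9.6: L = 125.

L* = 125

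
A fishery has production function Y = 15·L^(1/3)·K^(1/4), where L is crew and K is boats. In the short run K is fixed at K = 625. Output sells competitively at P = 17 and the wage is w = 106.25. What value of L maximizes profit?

L* = 8

With K = 625, MP_L = (1/3)·15·L^(-2/3)·625^(1/4) = 25·L^(-2/3).
Profit maximization for a price taker requires P·MP_L = w: 17·25·L^(-2/3) = 106.25.
So L^(-2/3) = 0.25, which gives L = 8.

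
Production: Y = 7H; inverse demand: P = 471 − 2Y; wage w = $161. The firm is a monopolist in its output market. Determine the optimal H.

H* = 16

Marginal revenue from the inverse demand is MR = 471 − 4Y.
The marginal product is MP_H = 7.
A monopolist hires until marginal revenue product equals the wage: MR·MP_H = w.
(471 − 28H)·7 = 161, so H = 16.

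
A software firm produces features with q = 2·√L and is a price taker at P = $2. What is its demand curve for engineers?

L(w) = 4/w²

MP_L = (1/2)·2·L^(-1/2) = L^(-1/2).
Setting P·MP_L = w: 2·L^(-1/2) = w.
Solving for L: L^(-1/2) = w/2, so L = (2/w)^(2).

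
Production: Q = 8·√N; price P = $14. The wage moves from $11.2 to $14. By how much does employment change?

From P·MP_N = w with MP_N = 4·N^(-1/2), the labor demand is N(w) = (56/w)^(2).
At w = 11.2: N = 25. At w = 14: N = 16.
ΔN = 16 − 25 = -9.

ΔN = -9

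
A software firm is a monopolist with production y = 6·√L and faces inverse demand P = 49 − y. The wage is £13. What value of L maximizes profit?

Marginal revenue from the inverse demand is MR = 49 − 2y.
The marginal product is MP_L = 3·L^(-1/2).
A monopolist hires until marginal revenue product equals the wage: MR·MP_L = w.
At L, y = 6·√L. Substituting and solving: (49 − 12·√L)·3·L^(-1/2) = 13 gives L = 9.

L* = 9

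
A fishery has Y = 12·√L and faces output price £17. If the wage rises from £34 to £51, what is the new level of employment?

From P·MP_L = w with MP_L = 6·L^(-1/2), the labor demand is L(w) = (102/w)^(2).
At w = 34: L = 9. At w = 51: L = 4.

L* = 4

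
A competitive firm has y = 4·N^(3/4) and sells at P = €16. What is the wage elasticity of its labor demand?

ε = -4

MP_N = (3/4)·4·N^(-1/4), so P·MP_N = w gives 48·N^(-1/4) = w.
Solving, N(w) = (48/w)^(4). This is a constant-elasticity form: N ∝ w^(−4), so ε = −4.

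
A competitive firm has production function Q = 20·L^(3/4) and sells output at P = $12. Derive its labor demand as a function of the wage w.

MP_L = (3/4)·20·L^(-1/4) = 15·L^(-1/4).
Setting P·MP_L = w: 180·L^(-1/4) = w.
Solving for L: L^(-1/4) = w/180, so L = (180/w)^(4).

L(w) = (180/w)^(4)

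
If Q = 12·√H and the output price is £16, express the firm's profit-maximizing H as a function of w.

H(w) = 9216/w²

MP_H = (1/2)·12·H^(-1/2) = 6·H^(-1/2).
Setting P·MP_H = w: 96·H^(-1/2) = w.
Solving for H: H^(-1/2) = w/96, so H = (96/w)^(2).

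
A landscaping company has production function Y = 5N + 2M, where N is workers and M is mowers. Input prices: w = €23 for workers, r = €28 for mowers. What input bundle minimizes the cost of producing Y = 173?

N* = 34.6, M* = 0

The inputs are perfect substitutes, so the firm uses whichever has the lower cost per unit of output.
Cost per unit of output via N is w/5 = 4.6; via M it is r/2 = 14. N is cheaper.
Producing Y = 173 with N alone: N = 34.6, M = 0.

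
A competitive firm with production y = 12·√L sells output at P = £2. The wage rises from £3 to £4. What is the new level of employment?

L* = 9

From P·MP_L = w with MP_L = 6·L^(-1/2), the labor demand is L(w) = (12/w)^(2).
At w = 3: L = 16. At w = 4: L = 9.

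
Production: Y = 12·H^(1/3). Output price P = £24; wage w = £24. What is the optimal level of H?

H* = 8

MP_H = (1/3)·12·H^(-2/3) = 4·H^(-2/3).
Profit maximization for a price taker requires P·MP_H = w: 24·4·H^(-2/3) = 24.
So H^(-2/3) = 0.25, which gives H = 8.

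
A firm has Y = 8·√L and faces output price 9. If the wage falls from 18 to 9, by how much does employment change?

From P·MP_L = w with MP_L = 4·L^(-1/2), the labor demand is L(w) = (36/w)^(2).
At w = 18: L = 4. At w = 9: L = 16.
ΔL = 16 − 4 = 12.

ΔL = 12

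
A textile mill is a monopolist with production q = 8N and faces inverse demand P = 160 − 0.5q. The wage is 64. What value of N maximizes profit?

Marginal revenue from the inverse demand is MR = 160 − q.
The marginal product is MP_N = 8.
A monopolist hires until marginal revenue product equals the wage: MR·MP_N = w.
(160 − 8N)·8 = 64, so N = 19.

N* = 19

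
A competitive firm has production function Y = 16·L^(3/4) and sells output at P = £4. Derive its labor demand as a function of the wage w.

L(w) = 5308416/w^(4)

MP_L = (3/4)·16·L^(-1/4) = 12·L^(-1/4).
Setting P·MP_L = w: 48·L^(-1/4) = w.
Solving for L: L^(-1/4) = w/48, so L = (48/w)^(4).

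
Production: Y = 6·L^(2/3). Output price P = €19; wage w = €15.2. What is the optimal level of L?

L* = 125

MP_L = (2/3)·6·L^(-1/3) = 4·L^(-1/3).
Profit maximization for a price taker requires P·MP_L = w: 19·4·L^(-1/3) = 15.2.
So L^(-1/3) = 0.2, which gives L = 125.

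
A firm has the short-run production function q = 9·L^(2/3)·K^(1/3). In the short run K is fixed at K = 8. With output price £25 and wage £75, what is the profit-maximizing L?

L* = 64

With K = 8, MP_L = (2/3)·9·L^(-1/3)·8^(1/3) = 12·L^(-1/3).
Profit maximization for a price taker requires P·MP_L = w: 25·12·L^(-1/3) = 75.
So L^(-1/3) = 0.25, which gives L = 64.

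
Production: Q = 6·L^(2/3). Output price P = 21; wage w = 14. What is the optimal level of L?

MP_L = (2/3)·6·L^(-1/3) = 4·L^(-1/3).
Profit maximization for a price taker requires P·MP_L = w: 21·4·L^(-1/3) = 14.
So L^(-1/3) = 1/6, which gives L = 216.

L* = 216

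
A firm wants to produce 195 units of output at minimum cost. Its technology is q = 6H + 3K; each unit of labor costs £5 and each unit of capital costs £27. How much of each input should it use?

H* = 32.5, K* = 0

The inputs are perfect substitutes, so the firm uses whichever has the lower cost per unit of output.
Cost per unit of output via H is w/6 = 5/6; via K it is r/3 = 9. H is cheaper.
Producing q = 195 with H alone: H = 32.5, K = 0.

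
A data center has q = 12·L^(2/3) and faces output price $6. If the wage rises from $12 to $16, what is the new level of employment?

From P·MP_L = w with MP_L = 8·L^(-1/3), the labor demand is L(w) = (48/w)^(3).
At w = 12: L = 64. At w = 16: L = 27.

L* = 27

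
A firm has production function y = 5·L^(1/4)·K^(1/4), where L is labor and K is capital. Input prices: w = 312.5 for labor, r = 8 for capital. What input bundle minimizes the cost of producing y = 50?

Cost minimization requires the marginal rate of technical substitution to equal the input-price ratio: MP_L/MP_K = w/r.
Here MP_L/MP_K = (1/4)·(K/L)/(1/4) = (K/L). Setting this equal to 312.5/8 = 39.0625 gives K = 39.0625L.
Substituting into y = 50: 5·L^(1/4)·(39.0625L)^(1/4) = 50.
Solving, L = 16 and K = 625.

L* = 16, K* = 625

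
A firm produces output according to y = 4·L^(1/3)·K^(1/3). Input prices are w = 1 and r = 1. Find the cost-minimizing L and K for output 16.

L* = 8, K* = 8

Cost minimization requires the marginal rate of technical substitution to equal the input-price ratio: MP_L/MP_K = w/r.
Here MP_L/MP_K = (1/3)·(K/L)/(1/3) = (K/L). Setting this equal to 1/1 = 1 gives K = L.
Substituting into y = 16: 4·L^(1/3)·(L)^(1/3) = 16.
Solving, L = 8 and K = 8.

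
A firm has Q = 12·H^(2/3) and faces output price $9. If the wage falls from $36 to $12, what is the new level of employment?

From P·MP_H = w with MP_H = 8·H^(-1/3), the labor demand is H(w) = (72/w)^(3).
At w = 36: H = 8. At w = 12: H = 216.

H* = 216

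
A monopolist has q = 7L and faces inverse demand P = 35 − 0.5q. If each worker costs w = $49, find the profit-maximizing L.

Marginal revenue from the inverse demand is MR = 35 − q.
The marginal product is MP_L = 7.
A monopolist hires until marginal revenue product equals the wage: MR·MP_L = w.
(35 − 7L)·7 = 49, so L = 4.

L* = 4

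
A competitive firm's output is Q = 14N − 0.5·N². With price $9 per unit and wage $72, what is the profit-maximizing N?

N* = 6

The marginal product of N is MP_N = 14 − N.
A price-taking firm hires until the value of the marginal product equals the wage: P·MP_N = w, so 9·(14 − N) = 72.
Then 14 − N = 8, giving N = 6.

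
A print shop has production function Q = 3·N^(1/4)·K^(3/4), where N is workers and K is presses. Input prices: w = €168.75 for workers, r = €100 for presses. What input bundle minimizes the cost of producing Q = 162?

Cost minimization requires the marginal rate of technical substitution to equal the input-price ratio: MP_N/MP_K = w/r.
Here MP_N/MP_K = (1/4)·(K/N)/(3/4) = (1/3)·(K/N). Setting this equal to 168.75/100 = 1.6875 gives K = 5.0625N.
Substituting into Q = 162: 3·N^(1/4)·(5.0625N)^(3/4) = 162.
Solving, N = 16 and K = 81.

N* = 16, K* = 81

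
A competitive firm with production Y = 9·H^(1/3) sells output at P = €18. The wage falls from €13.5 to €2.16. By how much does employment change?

From P·MP_H = w with MP_H = 3·H^(-2/3), the labor demand is H(w) = (54/w)^(3/2).
At w = 13.5: H = 8. At w = 2.16: H = 125.
ΔH = 125 − 8 = 117.

ΔH = 117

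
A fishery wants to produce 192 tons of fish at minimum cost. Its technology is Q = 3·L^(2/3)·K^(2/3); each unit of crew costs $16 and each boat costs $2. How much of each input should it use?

Cost minimization requires the marginal rate of technical substitution to equal the input-price ratio: MP_L/MP_K = w/r.
Here MP_L/MP_K = (2/3)·(K/L)/(2/3) = (K/L). Setting this equal to 16/2 = 8 gives K = 8L.
Substituting into Q = 192: 3·L^(2/3)·(8L)^(2/3) = 192.
Solving, L = 8 and K = 64.

L* = 8, K* = 64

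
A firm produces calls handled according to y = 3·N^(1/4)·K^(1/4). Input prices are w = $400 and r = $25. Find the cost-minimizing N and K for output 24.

N* = 16, K* = 256

Cost minimization requires the marginal rate of technical substitution to equal the input-price ratio: MP_N/MP_K = w/r.
Here MP_N/MP_K = (1/4)·(K/N)/(1/4) = (K/N). Setting this equal to 400/25 = 16 gives K = 16N.
Substituting into y = 24: 3·N^(1/4)·(16N)^(1/4) = 24.
Solving, N = 16 and K = 256.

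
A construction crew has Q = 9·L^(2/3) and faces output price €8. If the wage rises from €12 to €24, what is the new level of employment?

From P·MP_L = w with MP_L = 6·L^(-1/3), the labor demand is L(w) = (48/w)^(3).
At w = 12: L = 64. At w = 24: L = 8.

L* = 8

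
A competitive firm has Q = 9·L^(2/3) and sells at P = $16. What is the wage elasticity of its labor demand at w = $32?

MP_L = (2/3)·9·L^(-1/3), so P·MP_L = w gives 96·L^(-1/3) = w.
Solving, L(w) = (96/w)^(3). This is a constant-elasticity form: L ∝ w^(−3), so ε = −3.

ε = -3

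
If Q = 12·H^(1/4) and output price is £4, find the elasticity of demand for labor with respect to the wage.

ε = -4/3

MP_H = (1/4)·12·H^(-3/4), so P·MP_H = w gives 12·H^(-3/4) = w.
Solving, H(w) = (12/w)^(4/3). This is a constant-elasticity form: H ∝ w^(−4/3), so ε = −4/3.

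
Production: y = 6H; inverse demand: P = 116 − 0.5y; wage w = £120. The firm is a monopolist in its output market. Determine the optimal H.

H* = 16

Marginal revenue from the inverse demand is MR = 116 − y.
The marginal product is MP_H = 6.
A monopolist hires until marginal revenue product equals the wage: MR·MP_H = w.
(116 − 6H)·6 = 120, so H = 16.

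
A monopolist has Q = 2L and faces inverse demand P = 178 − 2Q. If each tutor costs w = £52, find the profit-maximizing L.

L* = 19

Marginal revenue from the inverse demand is MR = 178 − 4Q.
The marginal product is MP_L = 2.
A monopolist hires until marginal revenue product equals the wage: MR·MP_L = w.
(178 − 8L)·2 = 52, so L = 19.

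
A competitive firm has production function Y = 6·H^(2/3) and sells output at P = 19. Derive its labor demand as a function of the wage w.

MP_H = (2/3)·6·H^(-1/3) = 4·H^(-1/3).
Setting P·MP_H = w: 76·H^(-1/3) = w.
Solving for H: H^(-1/3) = w/76, so H = (76/w)^(3).

H(w) = 438976/w³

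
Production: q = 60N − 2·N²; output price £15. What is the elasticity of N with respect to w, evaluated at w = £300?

ε = -0.5

From P·MP_N = w with MP_N = 60 − 4N, labor demand is N(w) = (60 − w/15)/4.
dN/dw = −1/(60) = -1/60.
At w = 300, N = 10, so ε = (dN/dw)·(w/N) = (-1/60)·(300/10) = -0.5.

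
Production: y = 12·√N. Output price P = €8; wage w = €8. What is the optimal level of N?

N* = 36

MP_N = (1/2)·12·N^(-1/2) = 6·N^(-1/2).
Profit maximization for a price taker requires P·MP_N = w: 8·6·N^(-1/2) = 8.
So N^(-1/2) = 1/6, which gives N = 36.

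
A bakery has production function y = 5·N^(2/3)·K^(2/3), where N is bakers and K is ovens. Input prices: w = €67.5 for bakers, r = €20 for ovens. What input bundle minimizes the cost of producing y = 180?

Cost minimization requires the marginal rate of technical substitution to equal the input-price ratio: MP_N/MP_K = w/r.
Here MP_N/MP_K = (2/3)·(K/N)/(2/3) = (K/N). Setting this equal to 67.5/20 = 3.375 gives K = 3.375N.
Substituting into y = 180: 5·N^(2/3)·(3.375N)^(2/3) = 180.
Solving, N = 8 and K = 27.

N* = 8, K* = 27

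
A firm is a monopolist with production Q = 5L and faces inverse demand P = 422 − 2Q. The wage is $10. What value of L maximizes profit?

Marginal revenue from the inverse demand is MR = 422 − 4Q.
The marginal product is MP_L = 5.
A monopolist hires until marginal revenue product equals the wage: MR·MP_L = w.
(422 − 20L)·5 = 10, so L = 21.

L* = 21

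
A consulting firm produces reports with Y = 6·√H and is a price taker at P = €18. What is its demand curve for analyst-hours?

H(w) = 2916/w²

MP_H = (1/2)·6·H^(-1/2) = 3·H^(-1/2).
Setting P·MP_H = w: 54·H^(-1/2) = w.
Solving for H: H^(-1/2) = w/54, so H = (54/w)^(2).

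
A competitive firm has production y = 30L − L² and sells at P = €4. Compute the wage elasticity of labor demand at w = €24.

ε = -0.25

From P·MP_L = w with MP_L = 30 − 2L, labor demand is L(w) = (30 − w/4)/2.
dL/dw = −1/(8) = -0.125.
At w = 24, L = 12, so ε = (dL/dw)·(w/L) = (-0.125)·(24/12) = -0.25.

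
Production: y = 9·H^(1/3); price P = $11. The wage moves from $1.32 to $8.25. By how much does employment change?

ΔH = -117

From P·MP_H = w with MP_H = 3·H^(-2/3), the labor demand is H(w) = (33/w)^(3/2).
At w = 1.32: H = 125. At w = 8.25: H = 8.
ΔH = 8 − 125 = -117.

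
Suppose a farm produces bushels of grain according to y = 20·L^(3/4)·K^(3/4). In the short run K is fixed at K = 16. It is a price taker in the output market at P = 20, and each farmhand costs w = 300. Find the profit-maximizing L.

With K = 16, MP_L = (3/4)·20·L^(-1/4)·16^(3/4) = 120·L^(-1/4).
Profit maximization for a price taker requires P·MP_L = w: 20·120·L^(-1/4) = 300.
So L^(-1/4) = 0.125, which gives L = 4096.

L* = 4096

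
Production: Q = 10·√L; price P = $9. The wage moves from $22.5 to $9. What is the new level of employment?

L* = 25

From P·MP_L = w with MP_L = 5·L^(-1/2), the labor demand is L(w) = (45/w)^(2).
At w = 22.5: L = 4. At w = 9: L = 25.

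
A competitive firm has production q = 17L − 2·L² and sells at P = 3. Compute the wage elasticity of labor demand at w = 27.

ε = -1.125

From P·MP_L = w with MP_L = 17 − 4L, labor demand is L(w) = (17 − w/3)/4.
dL/dw = −1/(12) = -1/12.
At w = 27, L = 2, so ε = (dL/dw)·(w/L) = (-1/12)·(27/2) = -1.125.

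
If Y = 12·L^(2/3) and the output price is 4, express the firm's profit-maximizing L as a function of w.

MP_L = (2/3)·12·L^(-1/3) = 8·L^(-1/3).
Setting P·MP_L = w: 32·L^(-1/3) = w.
Solving for L: L^(-1/3) = w/32, so L = (32/w)^(3).

L(w) = 32768/w³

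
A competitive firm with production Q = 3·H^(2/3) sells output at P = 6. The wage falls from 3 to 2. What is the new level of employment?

H* = 216

From P·MP_H = w with MP_H = 2·H^(-1/3), the labor demand is H(w) = (12/w)^(3).
At w = 3: H = 64. At w = 2: H = 216.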